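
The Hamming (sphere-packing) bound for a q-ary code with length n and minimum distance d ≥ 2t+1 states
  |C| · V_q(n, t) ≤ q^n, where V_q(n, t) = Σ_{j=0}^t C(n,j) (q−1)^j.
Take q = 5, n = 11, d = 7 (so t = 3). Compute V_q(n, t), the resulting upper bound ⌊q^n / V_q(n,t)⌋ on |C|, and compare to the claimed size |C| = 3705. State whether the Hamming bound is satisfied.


V_q(n, t) = 11485, q^n = 48828125, Hamming bound = 4251, |C| = 3705 ≤ bound (satisfied).

Step 1: Compute V_q(n, t) = Σ_{j=0}^3 C(n, j) (q−1)^j.
  j = 0: C(11,0)·(4)^0 = 1·1 = 1.
  j = 1: C(11,1)·(4)^1 = 11·4 = 44.
  j = 2: C(11,2)·(4)^2 = 55·16 = 880.
  j = 3: C(11,3)·(4)^3 = 165·64 = 10560.
  V_q(n, t) = 1 + 44 + 880 + 10560 = 11485.
Step 2: q^n = 5^11 = 48828125.
Step 3: Hamming bound ⌊q^n / V_q(n,t)⌋ = ⌊48828125/11485⌋ = 4251.
Step 4: Compare |C| = 3705 to 4251: satisfied.
The claimed |C| lies below the Hamming bound.


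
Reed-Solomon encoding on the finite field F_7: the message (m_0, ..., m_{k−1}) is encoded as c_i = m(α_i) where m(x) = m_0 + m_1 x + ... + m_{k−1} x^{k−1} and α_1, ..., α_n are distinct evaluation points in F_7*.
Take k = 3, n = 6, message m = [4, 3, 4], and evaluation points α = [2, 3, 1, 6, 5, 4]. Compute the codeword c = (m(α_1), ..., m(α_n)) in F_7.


c = [5, 0, 4, 5, 0, 3]

Message polynomial: m(x) = 4 + 3·x + 4·x^2 (mod 7).
For each evaluation point α_i, compute m(α_i) mod 7:
  α_1 = 2: Horner steps 4 → 4 → 5, so m(2) = 5.
  α_2 = 3: Horner steps 4 → 1 → 0, so m(3) = 0.
  α_3 = 1: Horner steps 4 → 0 → 4, so m(1) = 4.
  α_4 = 6: Horner steps 4 → 6 → 5, so m(6) = 5.
  α_5 = 5: Horner steps 4 → 2 → 0, so m(5) = 0.
  α_6 = 4: Horner steps 4 → 5 → 3, so m(4) = 3.
Codeword c = [5, 0, 4, 5, 0, 3] ∈ F_7^6.


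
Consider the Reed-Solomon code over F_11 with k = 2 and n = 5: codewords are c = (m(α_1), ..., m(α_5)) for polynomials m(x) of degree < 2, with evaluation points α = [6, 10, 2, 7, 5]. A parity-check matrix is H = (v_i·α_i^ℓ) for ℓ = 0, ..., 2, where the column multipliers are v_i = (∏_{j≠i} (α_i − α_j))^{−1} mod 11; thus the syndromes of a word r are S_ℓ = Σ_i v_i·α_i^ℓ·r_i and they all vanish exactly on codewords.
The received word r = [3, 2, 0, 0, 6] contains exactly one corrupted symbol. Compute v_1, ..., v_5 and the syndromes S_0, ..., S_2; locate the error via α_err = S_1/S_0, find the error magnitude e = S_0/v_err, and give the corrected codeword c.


S = (1, 2, 4), error at position 3, error magnitude e = 7, c = [3, 2, 4, 0, 6].

Step 1: column multipliers v_i = (∏_{j≠i}(α_i − α_j))^{−1} mod 11.
  i = 1 (α = 6): (6−10)(6−2)(6−7)(6−5) = (−4)·4·(−1)·1 = 16 ≡ 5, so v_1 = 5^{−1} = 9 (mod 11).
  i = 2 (α = 10): (10−6)(10−2)(10−7)(10−5) = 4·8·3·5 = 480 ≡ 7, so v_2 = 7^{−1} = 8 (mod 11).
  i = 3 (α = 2): (2−6)(2−10)(2−7)(2−5) = (−4)·(−8)·(−5)·(−3) = 480 ≡ 7, so v_3 = 7^{−1} = 8 (mod 11).
  i = 4 (α = 7): (7−6)(7−10)(7−2)(7−5) = 1·(−3)·5·2 = −30 ≡ 3, so v_4 = 3^{−1} = 4 (mod 11).
  i = 5 (α = 5): (5−6)(5−10)(5−2)(5−7) = (−1)·(−5)·3·(−2) = −30 ≡ 3, so v_5 = 3^{−1} = 4 (mod 11).
  v = [9, 8, 8, 4, 4].
Step 2: syndromes of r = [3, 2, 0, 0, 6] (all sums mod 11).
  S_0 = Σ v_i r_i = 9·3 + 8·2 + 8·0 + 4·0 + 4·6 = 67 ≡ 1.
  S_1 = Σ v_i α_i r_i = 9·6·3 + 8·10·2 + 8·2·0 + 4·7·0 + 4·5·6 = 442 ≡ 2.
  α_i^2 mod 11 = [3, 1, 4, 5, 3].
  S_2 = Σ v_i α_i^2 r_i = 9·3·3 + 8·1·2 + 8·4·0 + 4·5·0 + 4·3·6 = 169 ≡ 4.
  S = (1, 2, 4) ≠ 0, so r is not a codeword (an error is present).
Step 3: locate the error. For a single error e at position i, S_ℓ = v_i·e·α_i^ℓ, so α_err = S_1/S_0.
  S_0^{−1} = 1^{−1} = 1 (mod 11), so α_err = 2·1 = 2 ≡ 2 = α_3. Error position i = 3.
  Consistency check: S_2/S_1 = 4·6 = 24 ≡ 2 = α_err ✓ (single-error assumption holds).
Step 4: error magnitude e = S_0/v_3 = S_0·∏_{j≠3}(α_3 − α_j) = 1·7 = 7 ≡ 7 (mod 11).
Step 5: correct position 3: c_3 = r_3 − e = 0 − 7 ≡ 4 (mod 11). Hence c = [3, 2, 4, 0, 6].
  Check: interpolating c through the α_i gives m(x) = 10 + 8·x (degree < 2) with m(α_i) = c_i for every i, so c is indeed a codeword.


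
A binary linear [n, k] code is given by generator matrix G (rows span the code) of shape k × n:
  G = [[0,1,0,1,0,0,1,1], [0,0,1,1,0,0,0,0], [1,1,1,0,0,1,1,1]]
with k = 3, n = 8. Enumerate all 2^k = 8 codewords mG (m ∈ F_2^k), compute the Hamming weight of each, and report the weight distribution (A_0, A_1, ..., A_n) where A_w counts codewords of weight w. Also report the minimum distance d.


Weight distribution: A_0 = 1, A_2 = 2, A_4 = 3, A_6 = 2. Minimum distance d = 2.

Enumerate all 2^3 = 8 messages m ∈ F_2^3.
For each, compute codeword c = mG in F_2^8, then tally its weight.
  m = 000 → c = 00000000, weight = 0.
  m = 100 → c = 01010011, weight = 4.
  m = 010 → c = 00110000, weight = 2.
  m = 110 → c = 01100011, weight = 4.
  m = 001 → c = 11100111, weight = 6.
  m = 101 → c = 10110100, weight = 4.
  m = 011 → c = 11010111, weight = 6.
  m = 111 → c = 10000100, weight = 2.
Tally weights:
  weight 0: 1 codewords.
  weight 2: 2 codewords.
  weight 4: 3 codewords.
  weight 6: 2 codewords.
Minimum distance d = smallest w > 0 with A_w > 0 = 2.
Sanity: Σ A_w = 8 = 2^3 = 8 ✓.


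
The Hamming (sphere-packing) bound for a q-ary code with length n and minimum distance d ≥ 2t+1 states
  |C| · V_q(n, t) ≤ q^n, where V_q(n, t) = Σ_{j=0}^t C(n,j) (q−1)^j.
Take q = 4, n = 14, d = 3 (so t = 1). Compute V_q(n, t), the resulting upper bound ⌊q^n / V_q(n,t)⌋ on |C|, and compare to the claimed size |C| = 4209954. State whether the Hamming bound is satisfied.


V_q(n, t) = 43, q^n = 268435456, Hamming bound = 6242685, |C| = 4209954 ≤ bound (satisfied).

Step 1: Compute V_q(n, t) = Σ_{j=0}^1 C(n, j) (q−1)^j.
  j = 0: C(14,0)·(3)^0 = 1·1 = 1.
  j = 1: C(14,1)·(3)^1 = 14·3 = 42.
  V_q(n, t) = 1 + 42 = 43.
Step 2: q^n = 4^14 = 268435456.
Step 3: Hamming bound ⌊q^n / V_q(n,t)⌋ = ⌊268435456/43⌋ = 6242685.
Step 4: Compare |C| = 4209954 to 6242685: satisfied.
The claimed |C| lies below the Hamming bound.


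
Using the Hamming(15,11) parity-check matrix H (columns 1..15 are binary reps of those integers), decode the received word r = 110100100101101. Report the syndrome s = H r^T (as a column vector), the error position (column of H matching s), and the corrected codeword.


s = (0, 1, 0, 0)^T, error position = 4, corrected codeword c = 110000100101101

Compute s = H r^T mod 2 one row at a time:
  s_1 = 0 + 0 + 1 + 0 + 1 + 1 + 0 + 1 = 4 ≡ 0 (mod 2).
  s_2 = 1 + 0 + 0 + 1 + 1 + 1 + 0 + 1 = 5 ≡ 1 (mod 2).
  s_3 = 1 + 0 + 0 + 1 + 1 + 0 + 0 + 1 = 4 ≡ 0 (mod 2).
  s_4 = 1 + 0 + 0 + 1 + 0 + 0 + 1 + 1 = 4 ≡ 0 (mod 2).
s = (0, 1, 0, 0)^T — this equals column 4 of H (binary 0100), so error is at position 4.
Correct: flip bit 4 of r = 110100100101101 to get c = 110000100101101.


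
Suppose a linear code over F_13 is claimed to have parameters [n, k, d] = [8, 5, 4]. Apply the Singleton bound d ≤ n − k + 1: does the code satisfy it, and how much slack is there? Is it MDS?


Singleton RHS = n − k + 1 = 4, slack = 0, bound satisfied, MDS.

Singleton bound: d ≤ n − k + 1.
Here n = 8, k = 5, so n − k + 1 = 4.
Given d = 4, check d ≤ 4: YES.
Slack = (n − k + 1) − d = 0.
The code is MDS (slack = 0).
Description: the claimed parameters are [8, 5, 4]_13; such a code would be MDS (meets Singleton bound).


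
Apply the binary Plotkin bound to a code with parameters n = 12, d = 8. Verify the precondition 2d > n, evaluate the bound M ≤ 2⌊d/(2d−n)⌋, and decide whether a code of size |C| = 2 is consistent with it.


Plotkin bound M ≤ 4; given |C| = 2 ≤ bound (satisfied).

Check applicability: 2d = 16, n = 12.
2d − n = 4 > 0, so Plotkin applies.
Compute d/(2d−n) = 8/4 ≈ 2.0000.
⌊d/(2d−n)⌋ = 2.
Plotkin bound: M ≤ 2·2 = 4.
Given |C| = 2, check: satisfied.
This |C| is below the Plotkin bound.


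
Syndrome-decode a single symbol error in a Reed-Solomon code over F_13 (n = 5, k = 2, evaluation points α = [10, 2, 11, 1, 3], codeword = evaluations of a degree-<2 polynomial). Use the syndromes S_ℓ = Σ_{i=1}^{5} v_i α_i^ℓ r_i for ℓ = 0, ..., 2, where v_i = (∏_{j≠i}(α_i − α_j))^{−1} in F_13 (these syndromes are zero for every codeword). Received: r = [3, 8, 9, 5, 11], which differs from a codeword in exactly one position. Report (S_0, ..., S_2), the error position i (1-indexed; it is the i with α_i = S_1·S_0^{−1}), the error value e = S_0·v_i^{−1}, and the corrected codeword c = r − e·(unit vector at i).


S = (12, 3, 4), error at position 1, error magnitude e = 10, c = [6, 8, 9, 5, 11].

Step 1: column multipliers v_i = (∏_{j≠i}(α_i − α_j))^{−1} mod 13.
  i = 1 (α = 10): (10−2)(10−11)(10−1)(10−3) = 8·(−1)·9·7 = −504 ≡ 3, so v_1 = 3^{−1} = 9 (mod 13).
  i = 2 (α = 2): (2−10)(2−11)(2−1)(2−3) = (−8)·(−9)·1·(−1) = −72 ≡ 6, so v_2 = 6^{−1} = 11 (mod 13).
  i = 3 (α = 11): (11−10)(11−2)(11−1)(11−3) = 1·9·10·8 = 720 ≡ 5, so v_3 = 5^{−1} = 8 (mod 13).
  i = 4 (α = 1): (1−10)(1−2)(1−11)(1−3) = (−9)·(−1)·(−10)·(−2) = 180 ≡ 11, so v_4 = 11^{−1} = 6 (mod 13).
  i = 5 (α = 3): (3−10)(3−2)(3−11)(3−1) = (−7)·1·(−8)·2 = 112 ≡ 8, so v_5 = 8^{−1} = 5 (mod 13).
  v = [9, 11, 8, 6, 5].
Step 2: syndromes of r = [3, 8, 9, 5, 11] (all sums mod 13).
  S_0 = Σ v_i r_i = 9·3 + 11·8 + 8·9 + 6·5 + 5·11 = 272 ≡ 12.
  S_1 = Σ v_i α_i r_i = 9·10·3 + 11·2·8 + 8·11·9 + 6·1·5 + 5·3·11 = 1433 ≡ 3.
  α_i^2 mod 13 = [9, 4, 4, 1, 9].
  S_2 = Σ v_i α_i^2 r_i = 9·9·3 + 11·4·8 + 8·4·9 + 6·1·5 + 5·9·11 = 1408 ≡ 4.
  S = (12, 3, 4) ≠ 0, so r is not a codeword (an error is present).
Step 3: locate the error. For a single error e at position i, S_ℓ = v_i·e·α_i^ℓ, so α_err = S_1/S_0.
  S_0^{−1} = 12^{−1} = 12 (mod 13), so α_err = 3·12 = 36 ≡ 10 = α_1. Error position i = 1.
  Consistency check: S_2/S_1 = 4·9 = 36 ≡ 10 = α_err ✓ (single-error assumption holds).
Step 4: error magnitude e = S_0/v_1 = S_0·∏_{j≠1}(α_1 − α_j) = 12·3 = 36 ≡ 10 (mod 13).
Step 5: correct position 1: c_1 = r_1 − e = 3 − 10 ≡ 6 (mod 13). Hence c = [6, 8, 9, 5, 11].
  Check: interpolating c through the α_i gives m(x) = 2 + 3·x (degree < 2) with m(α_i) = c_i for every i, so c is indeed a codeword.


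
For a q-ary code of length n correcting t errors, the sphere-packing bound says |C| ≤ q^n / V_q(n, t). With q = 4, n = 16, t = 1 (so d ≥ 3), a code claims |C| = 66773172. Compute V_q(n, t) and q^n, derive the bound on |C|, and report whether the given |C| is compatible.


V_q(n, t) = 49, q^n = 4294967296, Hamming bound = 87652393, |C| = 66773172 ≤ bound (satisfied).

Step 1: Compute V_q(n, t) = Σ_{j=0}^1 C(n, j) (q−1)^j.
  j = 0: C(16,0)·(3)^0 = 1·1 = 1.
  j = 1: C(16,1)·(3)^1 = 16·3 = 48.
  V_q(n, t) = 1 + 48 = 49.
Step 2: q^n = 4^16 = 4294967296.
Step 3: Hamming bound ⌊q^n / V_q(n,t)⌋ = ⌊4294967296/49⌋ = 87652393.
Step 4: Compare |C| = 66773172 to 87652393: satisfied.
The claimed |C| lies below the Hamming bound.


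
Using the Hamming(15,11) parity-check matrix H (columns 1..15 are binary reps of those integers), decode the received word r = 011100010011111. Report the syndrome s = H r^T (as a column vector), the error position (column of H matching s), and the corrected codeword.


s = (0, 1, 1, 0)^T, error position = 6, corrected codeword c = 011101010011111

Compute s = H r^T mod 2 one row at a time:
  s_1 = 1 + 0 + 0 + 1 + 1 + 1 + 1 + 1 = 6 ≡ 0 (mod 2).
  s_2 = 1 + 0 + 0 + 0 + 1 + 1 + 1 + 1 = 5 ≡ 1 (mod 2).
  s_3 = 1 + 1 + 0 + 0 + 0 + 1 + 1 + 1 = 5 ≡ 1 (mod 2).
  s_4 = 0 + 1 + 0 + 0 + 0 + 1 + 1 + 1 = 4 ≡ 0 (mod 2).
s = (0, 1, 1, 0)^T — this equals column 6 of H (binary 0110), so error is at position 6.
Correct: flip bit 6 of r = 011100010011111 to get c = 011101010011111.


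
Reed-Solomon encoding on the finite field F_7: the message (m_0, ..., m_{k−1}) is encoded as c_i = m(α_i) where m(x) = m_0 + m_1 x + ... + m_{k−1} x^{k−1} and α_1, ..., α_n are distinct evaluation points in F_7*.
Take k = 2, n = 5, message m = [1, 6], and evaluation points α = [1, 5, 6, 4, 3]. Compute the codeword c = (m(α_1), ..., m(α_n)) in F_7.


c = [0, 3, 2, 4, 5]

Message polynomial: m(x) = 1 + 6·x (mod 7).
For each evaluation point α_i, compute m(α_i) mod 7:
  α_1 = 1: Horner steps 6 → 0, so m(1) = 0.
  α_2 = 5: Horner steps 6 → 3, so m(5) = 3.
  α_3 = 6: Horner steps 6 → 2, so m(6) = 2.
  α_4 = 4: Horner steps 6 → 4, so m(4) = 4.
  α_5 = 3: Horner steps 6 → 5, so m(3) = 5.
Codeword c = [0, 3, 2, 4, 5] ∈ F_7^5.


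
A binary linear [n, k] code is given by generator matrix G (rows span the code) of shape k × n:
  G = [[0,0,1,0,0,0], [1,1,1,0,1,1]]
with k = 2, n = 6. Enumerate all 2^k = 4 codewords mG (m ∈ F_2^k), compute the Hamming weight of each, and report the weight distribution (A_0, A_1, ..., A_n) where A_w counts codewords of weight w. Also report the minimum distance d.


Weight distribution: A_0 = 1, A_1 = 1, A_4 = 1, A_5 = 1. Minimum distance d = 1.

Enumerate all 2^2 = 4 messages m ∈ F_2^2.
For each, compute codeword c = mG in F_2^6, then tally its weight.
  m = 00 → c = 000000, weight = 0.
  m = 10 → c = 001000, weight = 1.
  m = 01 → c = 111011, weight = 5.
  m = 11 → c = 110011, weight = 4.
Tally weights:
  weight 0: 1 codewords.
  weight 1: 1 codewords.
  weight 4: 1 codewords.
  weight 5: 1 codewords.
Minimum distance d = smallest w > 0 with A_w > 0 = 1.
Sanity: Σ A_w = 4 = 2^2 = 4 ✓.


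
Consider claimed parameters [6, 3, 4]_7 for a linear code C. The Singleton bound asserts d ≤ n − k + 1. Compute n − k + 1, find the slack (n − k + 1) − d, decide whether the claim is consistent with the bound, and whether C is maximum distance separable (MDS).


Singleton RHS = n − k + 1 = 4, slack = 0, bound satisfied, MDS.

Singleton bound: d ≤ n − k + 1.
Here n = 6, k = 3, so n − k + 1 = 4.
Given d = 4, check d ≤ 4: YES.
Slack = (n − k + 1) − d = 0.
The code is MDS (slack = 0).
Description: the claimed parameters are [6, 3, 4]_7; such a code would be MDS (meets Singleton bound).


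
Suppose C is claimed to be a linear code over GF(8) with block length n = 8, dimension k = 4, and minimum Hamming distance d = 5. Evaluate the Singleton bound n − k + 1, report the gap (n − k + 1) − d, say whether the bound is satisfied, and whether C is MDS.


Singleton RHS = n − k + 1 = 5, slack = 0, bound satisfied, MDS.

Singleton bound: d ≤ n − k + 1.
Here n = 8, k = 4, so n − k + 1 = 5.
Given d = 5, check d ≤ 5: YES.
Slack = (n − k + 1) − d = 0.
The code is MDS (slack = 0).
Description: the claimed parameters are [8, 4, 5]_8; such a code would be MDS (meets Singleton bound).


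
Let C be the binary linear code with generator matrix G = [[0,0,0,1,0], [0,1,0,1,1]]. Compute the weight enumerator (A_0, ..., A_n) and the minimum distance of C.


Weight distribution: A_0 = 1, A_1 = 1, A_2 = 1, A_3 = 1. Minimum distance d = 1.

Enumerate all 2^2 = 4 messages m ∈ F_2^2.
For each, compute codeword c = mG in F_2^5, then tally its weight.
  m = 00 → c = 00000, weight = 0.
  m = 10 → c = 00010, weight = 1.
  m = 01 → c = 01011, weight = 3.
  m = 11 → c = 01001, weight = 2.
Tally weights:
  weight 0: 1 codewords.
  weight 1: 1 codewords.
  weight 2: 1 codewords.
  weight 3: 1 codewords.
Minimum distance d = smallest w > 0 with A_w > 0 = 1.
Sanity: Σ A_w = 4 = 2^2 = 4 ✓.


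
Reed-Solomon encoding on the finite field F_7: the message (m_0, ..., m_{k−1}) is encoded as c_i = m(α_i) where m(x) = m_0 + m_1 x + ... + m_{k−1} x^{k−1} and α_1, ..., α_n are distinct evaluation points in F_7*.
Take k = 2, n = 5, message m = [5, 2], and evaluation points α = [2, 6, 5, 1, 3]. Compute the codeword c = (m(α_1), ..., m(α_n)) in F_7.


c = [2, 3, 1, 0, 4]

Message polynomial: m(x) = 5 + 2·x (mod 7).
For each evaluation point α_i, compute m(α_i) mod 7:
  α_1 = 2: Horner steps 2 → 2, so m(2) = 2.
  α_2 = 6: Horner steps 2 → 3, so m(6) = 3.
  α_3 = 5: Horner steps 2 → 1, so m(5) = 1.
  α_4 = 1: Horner steps 2 → 0, so m(1) = 0.
  α_5 = 3: Horner steps 2 → 4, so m(3) = 4.
Codeword c = [2, 3, 1, 0, 4] ∈ F_7^5.


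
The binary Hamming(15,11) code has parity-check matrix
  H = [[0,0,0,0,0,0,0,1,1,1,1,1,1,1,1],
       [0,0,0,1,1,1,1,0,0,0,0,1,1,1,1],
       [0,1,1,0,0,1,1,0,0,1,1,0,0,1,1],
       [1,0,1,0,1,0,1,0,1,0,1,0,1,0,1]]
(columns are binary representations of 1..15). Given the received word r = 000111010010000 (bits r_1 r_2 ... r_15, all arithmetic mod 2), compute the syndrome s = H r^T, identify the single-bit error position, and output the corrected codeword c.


s = (0, 1, 0, 0)^T, error position = 4, corrected codeword c = 000011010010000

Compute s = H r^T mod 2 one row at a time:
  s_1 = 1 + 0 + 0 + 1 + 0 + 0 + 0 + 0 = 2 ≡ 0 (mod 2).
  s_2 = 1 + 1 + 1 + 0 + 0 + 0 + 0 + 0 = 3 ≡ 1 (mod 2).
  s_3 = 0 + 0 + 1 + 0 + 0 + 1 + 0 + 0 = 2 ≡ 0 (mod 2).
  s_4 = 0 + 0 + 1 + 0 + 0 + 1 + 0 + 0 = 2 ≡ 0 (mod 2).
s = (0, 1, 0, 0)^T — this equals column 4 of H (binary 0100), so error is at position 4.
Correct: flip bit 4 of r = 000111010010000 to get c = 000011010010000.


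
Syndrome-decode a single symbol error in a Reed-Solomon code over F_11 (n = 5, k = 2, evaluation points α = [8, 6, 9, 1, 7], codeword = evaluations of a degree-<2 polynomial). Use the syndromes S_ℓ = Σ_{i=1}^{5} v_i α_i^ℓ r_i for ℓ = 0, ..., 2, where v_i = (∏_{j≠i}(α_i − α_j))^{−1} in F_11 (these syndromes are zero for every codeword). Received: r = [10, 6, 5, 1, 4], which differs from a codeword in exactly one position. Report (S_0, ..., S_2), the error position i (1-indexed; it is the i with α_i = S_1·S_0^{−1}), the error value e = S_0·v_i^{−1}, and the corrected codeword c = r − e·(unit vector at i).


S = (10, 5, 8), error at position 2, error magnitude e = 8, c = [10, 9, 5, 1, 4].

Step 1: column multipliers v_i = (∏_{j≠i}(α_i − α_j))^{−1} mod 11.
  i = 1 (α = 8): (8−6)(8−9)(8−1)(8−7) = 2·(−1)·7·1 = −14 ≡ 8, so v_1 = 8^{−1} = 7 (mod 11).
  i = 2 (α = 6): (6−8)(6−9)(6−1)(6−7) = (−2)·(−3)·5·(−1) = −30 ≡ 3, so v_2 = 3^{−1} = 4 (mod 11).
  i = 3 (α = 9): (9−8)(9−6)(9−1)(9−7) = 1·3·8·2 = 48 ≡ 4, so v_3 = 4^{−1} = 3 (mod 11).
  i = 4 (α = 1): (1−8)(1−6)(1−9)(1−7) = (−7)·(−5)·(−8)·(−6) = 1680 ≡ 8, so v_4 = 8^{−1} = 7 (mod 11).
  i = 5 (α = 7): (7−8)(7−6)(7−9)(7−1) = (−1)·1·(−2)·6 = 12 ≡ 1, so v_5 = 1^{−1} = 1 (mod 11).
  v = [7, 4, 3, 7, 1].
Step 2: syndromes of r = [10, 6, 5, 1, 4] (all sums mod 11).
  S_0 = Σ v_i r_i = 7·10 + 4·6 + 3·5 + 7·1 + 1·4 = 120 ≡ 10.
  S_1 = Σ v_i α_i r_i = 7·8·10 + 4·6·6 + 3·9·5 + 7·1·1 + 1·7·4 = 874 ≡ 5.
  α_i^2 mod 11 = [9, 3, 4, 1, 5].
  S_2 = Σ v_i α_i^2 r_i = 7·9·10 + 4·3·6 + 3·4·5 + 7·1·1 + 1·5·4 = 789 ≡ 8.
  S = (10, 5, 8) ≠ 0, so r is not a codeword (an error is present).
Step 3: locate the error. For a single error e at position i, S_ℓ = v_i·e·α_i^ℓ, so α_err = S_1/S_0.
  S_0^{−1} = 10^{−1} = 10 (mod 11), so α_err = 5·10 = 50 ≡ 6 = α_2. Error position i = 2.
  Consistency check: S_2/S_1 = 8·9 = 72 ≡ 6 = α_err ✓ (single-error assumption holds).
Step 4: error magnitude e = S_0/v_2 = S_0·∏_{j≠2}(α_2 − α_j) = 10·3 = 30 ≡ 8 (mod 11).
Step 5: correct position 2: c_2 = r_2 − e = 6 − 8 ≡ 9 (mod 11). Hence c = [10, 9, 5, 1, 4].
  Check: interpolating c through the α_i gives m(x) = 6 + 6·x (degree < 2) with m(α_i) = c_i for every i, so c is indeed a codeword.


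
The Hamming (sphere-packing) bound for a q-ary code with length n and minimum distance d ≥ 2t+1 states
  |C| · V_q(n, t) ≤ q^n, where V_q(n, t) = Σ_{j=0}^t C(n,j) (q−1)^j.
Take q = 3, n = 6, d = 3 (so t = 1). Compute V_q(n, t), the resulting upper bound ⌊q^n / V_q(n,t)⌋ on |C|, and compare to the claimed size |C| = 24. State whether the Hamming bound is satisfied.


V_q(n, t) = 13, q^n = 729, Hamming bound = 56, |C| = 24 ≤ bound (satisfied).

Step 1: Compute V_q(n, t) = Σ_{j=0}^1 C(n, j) (q−1)^j.
  j = 0: C(6,0)·(2)^0 = 1·1 = 1.
  j = 1: C(6,1)·(2)^1 = 6·2 = 12.
  V_q(n, t) = 1 + 12 = 13.
Step 2: q^n = 3^6 = 729.
Step 3: Hamming bound ⌊q^n / V_q(n,t)⌋ = ⌊729/13⌋ = 56.
Step 4: Compare |C| = 24 to 56: satisfied.
The claimed |C| lies below the Hamming bound.


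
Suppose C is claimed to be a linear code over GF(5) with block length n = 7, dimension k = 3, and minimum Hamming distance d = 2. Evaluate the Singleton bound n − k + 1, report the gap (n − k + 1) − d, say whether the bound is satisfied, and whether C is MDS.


Singleton RHS = n − k + 1 = 5, slack = 3, bound satisfied, not MDS.

Singleton bound: d ≤ n − k + 1.
Here n = 7, k = 3, so n − k + 1 = 5.
Given d = 2, check d ≤ 5: YES.
Slack = (n − k + 1) − d = 3.
The code is NOT MDS (slack = 3 > 0).
Description: the claimed parameters are [7, 3, 2]_5; such a code would be non-MDS.


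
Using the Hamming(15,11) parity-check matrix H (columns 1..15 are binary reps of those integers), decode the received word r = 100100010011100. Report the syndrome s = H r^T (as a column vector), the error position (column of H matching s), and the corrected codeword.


s = (0, 1, 1, 1)^T, error position = 7, corrected codeword c = 100100110011100

Compute s = H r^T mod 2 one row at a time:
  s_1 = 1 + 0 + 0 + 1 + 1 + 1 + 0 + 0 = 4 ≡ 0 (mod 2).
  s_2 = 1 + 0 + 0 + 0 + 1 + 1 + 0 + 0 = 3 ≡ 1 (mod 2).
  s_3 = 0 + 0 + 0 + 0 + 0 + 1 + 0 + 0 = 1 ≡ 1 (mod 2).
  s_4 = 1 + 0 + 0 + 0 + 0 + 1 + 1 + 0 = 3 ≡ 1 (mod 2).
s = (0, 1, 1, 1)^T — this equals column 7 of H (binary 0111), so error is at position 7.
Correct: flip bit 7 of r = 100100010011100 to get c = 100100110011100.


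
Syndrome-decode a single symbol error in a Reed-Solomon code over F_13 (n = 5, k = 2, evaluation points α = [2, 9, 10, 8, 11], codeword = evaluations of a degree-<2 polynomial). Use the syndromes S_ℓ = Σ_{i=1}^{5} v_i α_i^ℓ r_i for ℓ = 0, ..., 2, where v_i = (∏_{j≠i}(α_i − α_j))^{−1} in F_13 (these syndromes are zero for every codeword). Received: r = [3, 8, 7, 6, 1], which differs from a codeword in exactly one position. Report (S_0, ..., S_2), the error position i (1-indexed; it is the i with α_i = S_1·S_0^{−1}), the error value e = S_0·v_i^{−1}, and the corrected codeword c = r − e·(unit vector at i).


S = (8, 7, 11), error at position 2, error magnitude e = 8, c = [3, 0, 7, 6, 1].

Step 1: column multipliers v_i = (∏_{j≠i}(α_i − α_j))^{−1} mod 13.
  i = 1 (α = 2): (2−9)(2−10)(2−8)(2−11) = (−7)·(−8)·(−6)·(−9) = 3024 ≡ 8, so v_1 = 8^{−1} = 5 (mod 13).
  i = 2 (α = 9): (9−2)(9−10)(9−8)(9−11) = 7·(−1)·1·(−2) = 14 ≡ 1, so v_2 = 1^{−1} = 1 (mod 13).
  i = 3 (α = 10): (10−2)(10−9)(10−8)(10−11) = 8·1·2·(−1) = −16 ≡ 10, so v_3 = 10^{−1} = 4 (mod 13).
  i = 4 (α = 8): (8−2)(8−9)(8−10)(8−11) = 6·(−1)·(−2)·(−3) = −36 ≡ 3, so v_4 = 3^{−1} = 9 (mod 13).
  i = 5 (α = 11): (11−2)(11−9)(11−10)(11−8) = 9·2·1·3 = 54 ≡ 2, so v_5 = 2^{−1} = 7 (mod 13).
  v = [5, 1, 4, 9, 7].
Step 2: syndromes of r = [3, 8, 7, 6, 1] (all sums mod 13).
  S_0 = Σ v_i r_i = 5·3 + 1·8 + 4·7 + 9·6 + 7·1 = 112 ≡ 8.
  S_1 = Σ v_i α_i r_i = 5·2·3 + 1·9·8 + 4·10·7 + 9·8·6 + 7·11·1 = 891 ≡ 7.
  α_i^2 mod 13 = [4, 3, 9, 12, 4].
  S_2 = Σ v_i α_i^2 r_i = 5·4·3 + 1·3·8 + 4·9·7 + 9·12·6 + 7·4·1 = 1012 ≡ 11.
  S = (8, 7, 11) ≠ 0, so r is not a codeword (an error is present).
Step 3: locate the error. For a single error e at position i, S_ℓ = v_i·e·α_i^ℓ, so α_err = S_1/S_0.
  S_0^{−1} = 8^{−1} = 5 (mod 13), so α_err = 7·5 = 35 ≡ 9 = α_2. Error position i = 2.
  Consistency check: S_2/S_1 = 11·2 = 22 ≡ 9 = α_err ✓ (single-error assumption holds).
Step 4: error magnitude e = S_0/v_2 = S_0·∏_{j≠2}(α_2 − α_j) = 8·1 = 8 ≡ 8 (mod 13).
Step 5: correct position 2: c_2 = r_2 − e = 8 − 8 ≡ 0 (mod 13). Hence c = [3, 0, 7, 6, 1].
  Check: interpolating c through the α_i gives m(x) = 2 + 7·x (degree < 2) with m(α_i) = c_i for every i, so c is indeed a codeword.


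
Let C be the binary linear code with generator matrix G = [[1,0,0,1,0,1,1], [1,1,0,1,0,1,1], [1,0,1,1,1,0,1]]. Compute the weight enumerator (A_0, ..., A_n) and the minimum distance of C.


Weight distribution: A_0 = 1, A_1 = 1, A_3 = 1, A_4 = 2, A_5 = 2, A_6 = 1. Minimum distance d = 1.

Enumerate all 2^3 = 8 messages m ∈ F_2^3.
For each, compute codeword c = mG in F_2^7, then tally its weight.
  m = 000 → c = 0000000, weight = 0.
  m = 100 → c = 1001011, weight = 4.
  m = 010 → c = 1101011, weight = 5.
  m = 110 → c = 0100000, weight = 1.
  m = 001 → c = 1011101, weight = 5.
  m = 101 → c = 0010110, weight = 3.
  m = 011 → c = 0110110, weight = 4.
  m = 111 → c = 1111101, weight = 6.
Tally weights:
  weight 0: 1 codewords.
  weight 1: 1 codewords.
  weight 3: 1 codewords.
  weight 4: 2 codewords.
  weight 5: 2 codewords.
  weight 6: 1 codewords.
Minimum distance d = smallest w > 0 with A_w > 0 = 1.
Sanity: Σ A_w = 8 = 2^3 = 8 ✓.


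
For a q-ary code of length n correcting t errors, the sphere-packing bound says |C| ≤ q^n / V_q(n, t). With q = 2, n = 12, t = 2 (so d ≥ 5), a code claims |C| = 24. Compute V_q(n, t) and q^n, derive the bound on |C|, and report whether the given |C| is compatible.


V_q(n, t) = 79, q^n = 4096, Hamming bound = 51, |C| = 24 ≤ bound (satisfied).

Step 1: Compute V_q(n, t) = Σ_{j=0}^2 C(n, j) (q−1)^j.
  j = 0: C(12,0)·(1)^0 = 1·1 = 1.
  j = 1: C(12,1)·(1)^1 = 12·1 = 12.
  j = 2: C(12,2)·(1)^2 = 66·1 = 66.
  V_q(n, t) = 1 + 12 + 66 = 79.
Step 2: q^n = 2^12 = 4096.
Step 3: Hamming bound ⌊q^n / V_q(n,t)⌋ = ⌊4096/79⌋ = 51.
Step 4: Compare |C| = 24 to 51: satisfied.
The claimed |C| lies below the Hamming bound.


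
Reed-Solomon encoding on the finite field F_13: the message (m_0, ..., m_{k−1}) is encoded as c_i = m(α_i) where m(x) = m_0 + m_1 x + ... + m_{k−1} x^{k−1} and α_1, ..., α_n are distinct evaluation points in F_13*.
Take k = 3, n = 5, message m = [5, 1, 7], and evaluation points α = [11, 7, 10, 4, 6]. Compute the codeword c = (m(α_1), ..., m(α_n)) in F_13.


c = [5, 4, 0, 4, 3]

Message polynomial: m(x) = 5 + 1·x + 7·x^2 (mod 13).
For each evaluation point α_i, compute m(α_i) mod 13:
  α_1 = 11: Horner steps 7 → 0 → 5, so m(11) = 5.
  α_2 = 7: Horner steps 7 → 11 → 4, so m(7) = 4.
  α_3 = 10: Horner steps 7 → 6 → 0, so m(10) = 0.
  α_4 = 4: Horner steps 7 → 3 → 4, so m(4) = 4.
  α_5 = 6: Horner steps 7 → 4 → 3, so m(6) = 3.
Codeword c = [5, 4, 0, 4, 3] ∈ F_13^5.


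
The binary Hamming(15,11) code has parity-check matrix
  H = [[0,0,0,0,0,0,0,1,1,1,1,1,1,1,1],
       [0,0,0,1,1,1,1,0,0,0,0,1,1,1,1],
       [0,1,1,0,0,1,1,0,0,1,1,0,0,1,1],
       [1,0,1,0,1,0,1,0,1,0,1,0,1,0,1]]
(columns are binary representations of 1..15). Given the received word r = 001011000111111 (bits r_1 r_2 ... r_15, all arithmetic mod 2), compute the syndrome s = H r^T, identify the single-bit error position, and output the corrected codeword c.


s = (0, 0, 0, 1)^T, error position = 1, corrected codeword c = 101011000111111

Compute s = H r^T mod 2 one row at a time:
  s_1 = 0 + 0 + 1 + 1 + 1 + 1 + 1 + 1 = 6 ≡ 0 (mod 2).
  s_2 = 0 + 1 + 1 + 0 + 1 + 1 + 1 + 1 = 6 ≡ 0 (mod 2).
  s_3 = 0 + 1 + 1 + 0 + 1 + 1 + 1 + 1 = 6 ≡ 0 (mod 2).
  s_4 = 0 + 1 + 1 + 0 + 0 + 1 + 1 + 1 = 5 ≡ 1 (mod 2).
s = (0, 0, 0, 1)^T — this equals column 1 of H (binary 0001), so error is at position 1.
Correct: flip bit 1 of r = 001011000111111 to get c = 101011000111111.


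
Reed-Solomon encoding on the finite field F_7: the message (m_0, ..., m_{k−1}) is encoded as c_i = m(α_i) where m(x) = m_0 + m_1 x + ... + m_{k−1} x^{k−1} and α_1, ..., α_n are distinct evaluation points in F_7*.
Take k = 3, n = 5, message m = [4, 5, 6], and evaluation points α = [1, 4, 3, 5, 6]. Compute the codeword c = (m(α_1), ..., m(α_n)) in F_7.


c = [1, 1, 3, 4, 5]

Message polynomial: m(x) = 4 + 5·x + 6·x^2 (mod 7).
For each evaluation point α_i, compute m(α_i) mod 7:
  α_1 = 1: Horner steps 6 → 4 → 1, so m(1) = 1.
  α_2 = 4: Horner steps 6 → 1 → 1, so m(4) = 1.
  α_3 = 3: Horner steps 6 → 2 → 3, so m(3) = 3.
  α_4 = 5: Horner steps 6 → 0 → 4, so m(5) = 4.
  α_5 = 6: Horner steps 6 → 6 → 5, so m(6) = 5.
Codeword c = [1, 1, 3, 4, 5] ∈ F_7^5.


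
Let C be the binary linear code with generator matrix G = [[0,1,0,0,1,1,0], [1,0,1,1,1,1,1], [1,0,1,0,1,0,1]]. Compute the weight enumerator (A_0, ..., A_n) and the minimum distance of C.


Weight distribution: A_0 = 1, A_2 = 1, A_3 = 2, A_4 = 1, A_5 = 2, A_6 = 1. Minimum distance d = 2.

Enumerate all 2^3 = 8 messages m ∈ F_2^3.
For each, compute codeword c = mG in F_2^7, then tally its weight.
  m = 000 → c = 0000000, weight = 0.
  m = 100 → c = 0100110, weight = 3.
  m = 010 → c = 1011111, weight = 6.
  m = 110 → c = 1111001, weight = 5.
  m = 001 → c = 1010101, weight = 4.
  m = 101 → c = 1110011, weight = 5.
  m = 011 → c = 0001010, weight = 2.
  m = 111 → c = 0101100, weight = 3.
Tally weights:
  weight 0: 1 codewords.
  weight 2: 1 codewords.
  weight 3: 2 codewords.
  weight 4: 1 codewords.
  weight 5: 2 codewords.
  weight 6: 1 codewords.
Minimum distance d = smallest w > 0 with A_w > 0 = 2.
Sanity: Σ A_w = 8 = 2^3 = 8 ✓.


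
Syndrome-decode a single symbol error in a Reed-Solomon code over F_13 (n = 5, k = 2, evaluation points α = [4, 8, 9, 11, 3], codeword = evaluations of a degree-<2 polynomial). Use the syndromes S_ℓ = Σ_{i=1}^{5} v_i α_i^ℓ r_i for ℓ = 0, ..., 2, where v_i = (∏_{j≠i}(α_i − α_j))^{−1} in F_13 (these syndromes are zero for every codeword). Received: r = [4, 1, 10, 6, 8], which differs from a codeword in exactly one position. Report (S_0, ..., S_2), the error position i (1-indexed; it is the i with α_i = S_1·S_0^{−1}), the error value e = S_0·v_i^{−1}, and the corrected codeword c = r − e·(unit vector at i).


S = (11, 4, 5), error at position 4, error magnitude e = 4, c = [4, 1, 10, 2, 8].

Step 1: column multipliers v_i = (∏_{j≠i}(α_i − α_j))^{−1} mod 13.
  i = 1 (α = 4): (4−8)(4−9)(4−11)(4−3) = (−4)·(−5)·(−7)·1 = −140 ≡ 3, so v_1 = 3^{−1} = 9 (mod 13).
  i = 2 (α = 8): (8−4)(8−9)(8−11)(8−3) = 4·(−1)·(−3)·5 = 60 ≡ 8, so v_2 = 8^{−1} = 5 (mod 13).
  i = 3 (α = 9): (9−4)(9−8)(9−11)(9−3) = 5·1·(−2)·6 = −60 ≡ 5, so v_3 = 5^{−1} = 8 (mod 13).
  i = 4 (α = 11): (11−4)(11−8)(11−9)(11−3) = 7·3·2·8 = 336 ≡ 11, so v_4 = 11^{−1} = 6 (mod 13).
  i = 5 (α = 3): (3−4)(3−8)(3−9)(3−11) = (−1)·(−5)·(−6)·(−8) = 240 ≡ 6, so v_5 = 6^{−1} = 11 (mod 13).
  v = [9, 5, 8, 6, 11].
Step 2: syndromes of r = [4, 1, 10, 6, 8] (all sums mod 13).
  S_0 = Σ v_i r_i = 9·4 + 5·1 + 8·10 + 6·6 + 11·8 = 245 ≡ 11.
  S_1 = Σ v_i α_i r_i = 9·4·4 + 5·8·1 + 8·9·10 + 6·11·6 + 11·3·8 = 1564 ≡ 4.
  α_i^2 mod 13 = [3, 12, 3, 4, 9].
  S_2 = Σ v_i α_i^2 r_i = 9·3·4 + 5·12·1 + 8·3·10 + 6·4·6 + 11·9·8 = 1344 ≡ 5.
  S = (11, 4, 5) ≠ 0, so r is not a codeword (an error is present).
Step 3: locate the error. For a single error e at position i, S_ℓ = v_i·e·α_i^ℓ, so α_err = S_1/S_0.
  S_0^{−1} = 11^{−1} = 6 (mod 13), so α_err = 4·6 = 24 ≡ 11 = α_4. Error position i = 4.
  Consistency check: S_2/S_1 = 5·10 = 50 ≡ 11 = α_err ✓ (single-error assumption holds).
Step 4: error magnitude e = S_0/v_4 = S_0·∏_{j≠4}(α_4 − α_j) = 11·11 = 121 ≡ 4 (mod 13).
Step 5: correct position 4: c_4 = r_4 − e = 6 − 4 ≡ 2 (mod 13). Hence c = [4, 1, 10, 2, 8].
  Check: interpolating c through the α_i gives m(x) = 7 + 9·x (degree < 2) with m(α_i) = c_i for every i, so c is indeed a codeword.


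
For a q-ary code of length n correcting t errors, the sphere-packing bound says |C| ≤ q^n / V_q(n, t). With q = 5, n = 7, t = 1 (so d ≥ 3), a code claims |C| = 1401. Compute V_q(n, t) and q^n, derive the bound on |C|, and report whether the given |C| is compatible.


V_q(n, t) = 29, q^n = 78125, Hamming bound = 2693, |C| = 1401 ≤ bound (satisfied).

Step 1: Compute V_q(n, t) = Σ_{j=0}^1 C(n, j) (q−1)^j.
  j = 0: C(7,0)·(4)^0 = 1·1 = 1.
  j = 1: C(7,1)·(4)^1 = 7·4 = 28.
  V_q(n, t) = 1 + 28 = 29.
Step 2: q^n = 5^7 = 78125.
Step 3: Hamming bound ⌊q^n / V_q(n,t)⌋ = ⌊78125/29⌋ = 2693.
Step 4: Compare |C| = 1401 to 2693: satisfied.
The claimed |C| lies below the Hamming bound.


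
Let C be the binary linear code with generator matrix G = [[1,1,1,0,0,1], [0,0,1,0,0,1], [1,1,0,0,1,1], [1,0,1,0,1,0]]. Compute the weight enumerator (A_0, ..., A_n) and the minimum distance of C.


Weight distribution: A_0 = 1, A_1 = 2, A_2 = 4, A_3 = 6, A_4 = 3. Minimum distance d = 1.

Enumerate all 2^4 = 16 messages m ∈ F_2^4.
For each, compute codeword c = mG in F_2^6, then tally its weight.
  m = 0000 → c = 000000, weight = 0.
  m = 1000 → c = 111001, weight = 4.
  m = 0100 → c = 001001, weight = 2.
  m = 1100 → c = 110000, weight = 2.
  m = 0010 → c = 110011, weight = 4.
  m = 1010 → c = 001010, weight = 2.
  m = 0110 → c = 111010, weight = 4.
  m = 1110 → c = 000011, weight = 2.
  m = 0001 → c = 101010, weight = 3.
  m = 1001 → c = 010011, weight = 3.
  m = 0101 → c = 100011, weight = 3.
  m = 1101 → c = 011010, weight = 3.
  m = 0011 → c = 011001, weight = 3.
  m = 1011 → c = 100000, weight = 1.
  m = 0111 → c = 010000, weight = 1.
  m = 1111 → c = 101001, weight = 3.
Tally weights:
  weight 0: 1 codewords.
  weight 1: 2 codewords.
  weight 2: 4 codewords.
  weight 3: 6 codewords.
  weight 4: 3 codewords.
Minimum distance d = smallest w > 0 with A_w > 0 = 1.
Sanity: Σ A_w = 16 = 2^4 = 16 ✓.


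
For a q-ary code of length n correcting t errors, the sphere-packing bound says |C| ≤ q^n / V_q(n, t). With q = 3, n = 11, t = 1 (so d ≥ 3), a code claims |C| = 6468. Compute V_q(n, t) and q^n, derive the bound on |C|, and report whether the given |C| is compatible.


V_q(n, t) = 23, q^n = 177147, Hamming bound = 7702, |C| = 6468 ≤ bound (satisfied).

Step 1: Compute V_q(n, t) = Σ_{j=0}^1 C(n, j) (q−1)^j.
  j = 0: C(11,0)·(2)^0 = 1·1 = 1.
  j = 1: C(11,1)·(2)^1 = 11·2 = 22.
  V_q(n, t) = 1 + 22 = 23.
Step 2: q^n = 3^11 = 177147.
Step 3: Hamming bound ⌊q^n / V_q(n,t)⌋ = ⌊177147/23⌋ = 7702.
Step 4: Compare |C| = 6468 to 7702: satisfied.
The claimed |C| lies below the Hamming bound.


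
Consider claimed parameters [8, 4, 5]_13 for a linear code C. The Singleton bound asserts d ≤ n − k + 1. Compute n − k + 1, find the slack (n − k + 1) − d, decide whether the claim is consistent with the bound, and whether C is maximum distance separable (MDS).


Singleton RHS = n − k + 1 = 5, slack = 0, bound satisfied, MDS.

Singleton bound: d ≤ n − k + 1.
Here n = 8, k = 4, so n − k + 1 = 5.
Given d = 5, check d ≤ 5: YES.
Slack = (n − k + 1) − d = 0.
The code is MDS (slack = 0).
Description: the claimed parameters are [8, 4, 5]_13; such a code would be MDS (meets Singleton bound).


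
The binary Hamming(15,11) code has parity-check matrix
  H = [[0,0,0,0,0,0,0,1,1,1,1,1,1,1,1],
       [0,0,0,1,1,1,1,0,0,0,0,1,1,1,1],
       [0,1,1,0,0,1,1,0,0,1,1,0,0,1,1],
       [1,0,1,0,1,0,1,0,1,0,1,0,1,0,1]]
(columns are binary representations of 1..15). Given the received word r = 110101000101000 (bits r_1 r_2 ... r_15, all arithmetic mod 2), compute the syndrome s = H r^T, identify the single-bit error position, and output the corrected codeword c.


s = (0, 1, 1, 1)^T, error position = 7, corrected codeword c = 110101100101000

Compute s = H r^T mod 2 one row at a time:
  s_1 = 0 + 0 + 1 + 0 + 1 + 0 + 0 + 0 = 2 ≡ 0 (mod 2).
  s_2 = 1 + 0 + 1 + 0 + 1 + 0 + 0 + 0 = 3 ≡ 1 (mod 2).
  s_3 = 1 + 0 + 1 + 0 + 1 + 0 + 0 + 0 = 3 ≡ 1 (mod 2).
  s_4 = 1 + 0 + 0 + 0 + 0 + 0 + 0 + 0 = 1 ≡ 1 (mod 2).
s = (0, 1, 1, 1)^T — this equals column 7 of H (binary 0111), so error is at position 7.
Correct: flip bit 7 of r = 110101000101000 to get c = 110101100101000.


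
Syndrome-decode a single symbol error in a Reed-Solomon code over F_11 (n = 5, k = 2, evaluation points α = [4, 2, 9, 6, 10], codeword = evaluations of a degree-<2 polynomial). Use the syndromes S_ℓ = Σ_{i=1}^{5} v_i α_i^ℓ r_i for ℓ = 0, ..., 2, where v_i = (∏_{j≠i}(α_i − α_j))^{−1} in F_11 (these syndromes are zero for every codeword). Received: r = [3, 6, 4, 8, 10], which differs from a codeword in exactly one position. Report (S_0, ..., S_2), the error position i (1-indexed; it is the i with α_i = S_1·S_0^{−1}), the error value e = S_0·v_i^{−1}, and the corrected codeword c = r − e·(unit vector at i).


S = (7, 6, 2), error at position 1, error magnitude e = 7, c = [7, 6, 4, 8, 10].

Step 1: column multipliers v_i = (∏_{j≠i}(α_i − α_j))^{−1} mod 11.
  i = 1 (α = 4): (4−2)(4−9)(4−6)(4−10) = 2·(−5)·(−2)·(−6) = −120 ≡ 1, so v_1 = 1^{−1} = 1 (mod 11).
  i = 2 (α = 2): (2−4)(2−9)(2−6)(2−10) = (−2)·(−7)·(−4)·(−8) = 448 ≡ 8, so v_2 = 8^{−1} = 7 (mod 11).
  i = 3 (α = 9): (9−4)(9−2)(9−6)(9−10) = 5·7·3·(−1) = −105 ≡ 5, so v_3 = 5^{−1} = 9 (mod 11).
  i = 4 (α = 6): (6−4)(6−2)(6−9)(6−10) = 2·4·(−3)·(−4) = 96 ≡ 8, so v_4 = 8^{−1} = 7 (mod 11).
  i = 5 (α = 10): (10−4)(10−2)(10−9)(10−6) = 6·8·1·4 = 192 ≡ 5, so v_5 = 5^{−1} = 9 (mod 11).
  v = [1, 7, 9, 7, 9].
Step 2: syndromes of r = [3, 6, 4, 8, 10] (all sums mod 11).
  S_0 = Σ v_i r_i = 1·3 + 7·6 + 9·4 + 7·8 + 9·10 = 227 ≡ 7.
  S_1 = Σ v_i α_i r_i = 1·4·3 + 7·2·6 + 9·9·4 + 7·6·8 + 9·10·10 = 1656 ≡ 6.
  α_i^2 mod 11 = [5, 4, 4, 3, 1].
  S_2 = Σ v_i α_i^2 r_i = 1·5·3 + 7·4·6 + 9·4·4 + 7·3·8 + 9·1·10 = 585 ≡ 2.
  S = (7, 6, 2) ≠ 0, so r is not a codeword (an error is present).
Step 3: locate the error. For a single error e at position i, S_ℓ = v_i·e·α_i^ℓ, so α_err = S_1/S_0.
  S_0^{−1} = 7^{−1} = 8 (mod 11), so α_err = 6·8 = 48 ≡ 4 = α_1. Error position i = 1.
  Consistency check: S_2/S_1 = 2·2 = 4 ≡ 4 = α_err ✓ (single-error assumption holds).
Step 4: error magnitude e = S_0/v_1 = S_0·∏_{j≠1}(α_1 − α_j) = 7·1 = 7 ≡ 7 (mod 11).
Step 5: correct position 1: c_1 = r_1 − e = 3 − 7 ≡ 7 (mod 11). Hence c = [7, 6, 4, 8, 10].
  Check: interpolating c through the α_i gives m(x) = 5 + 6·x (degree < 2) with m(α_i) = c_i for every i, so c is indeed a codeword.


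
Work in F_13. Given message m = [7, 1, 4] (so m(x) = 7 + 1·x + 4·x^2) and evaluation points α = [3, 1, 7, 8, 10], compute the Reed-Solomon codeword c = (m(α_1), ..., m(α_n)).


c = [7, 12, 2, 11, 1]

Message polynomial: m(x) = 7 + 1·x + 4·x^2 (mod 13).
For each evaluation point α_i, compute m(α_i) mod 13:
  α_1 = 3: Horner steps 4 → 0 → 7, so m(3) = 7.
  α_2 = 1: Horner steps 4 → 5 → 12, so m(1) = 12.
  α_3 = 7: Horner steps 4 → 3 → 2, so m(7) = 2.
  α_4 = 8: Horner steps 4 → 7 → 11, so m(8) = 11.
  α_5 = 10: Horner steps 4 → 2 → 1, so m(10) = 1.
Codeword c = [7, 12, 2, 11, 1] ∈ F_13^5.


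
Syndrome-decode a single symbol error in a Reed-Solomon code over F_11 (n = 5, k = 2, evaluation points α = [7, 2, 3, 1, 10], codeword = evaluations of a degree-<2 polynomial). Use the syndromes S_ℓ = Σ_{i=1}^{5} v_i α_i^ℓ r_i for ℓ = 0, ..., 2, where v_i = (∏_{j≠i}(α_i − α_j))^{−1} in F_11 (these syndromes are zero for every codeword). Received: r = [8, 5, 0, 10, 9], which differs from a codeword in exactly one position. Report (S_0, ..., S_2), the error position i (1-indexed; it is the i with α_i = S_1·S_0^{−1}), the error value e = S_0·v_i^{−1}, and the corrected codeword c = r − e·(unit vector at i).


S = (2, 3, 10), error at position 1, error magnitude e = 6, c = [2, 5, 0, 10, 9].

Step 1: column multipliers v_i = (∏_{j≠i}(α_i − α_j))^{−1} mod 11.
  i = 1 (α = 7): (7−2)(7−3)(7−1)(7−10) = 5·4·6·(−3) = −360 ≡ 3, so v_1 = 3^{−1} = 4 (mod 11).
  i = 2 (α = 2): (2−7)(2−3)(2−1)(2−10) = (−5)·(−1)·1·(−8) = −40 ≡ 4, so v_2 = 4^{−1} = 3 (mod 11).
  i = 3 (α = 3): (3−7)(3−2)(3−1)(3−10) = (−4)·1·2·(−7) = 56 ≡ 1, so v_3 = 1^{−1} = 1 (mod 11).
  i = 4 (α = 1): (1−7)(1−2)(1−3)(1−10) = (−6)·(−1)·(−2)·(−9) = 108 ≡ 9, so v_4 = 9^{−1} = 5 (mod 11).
  i = 5 (α = 10): (10−7)(10−2)(10−3)(10−1) = 3·8·7·9 = 1512 ≡ 5, so v_5 = 5^{−1} = 9 (mod 11).
  v = [4, 3, 1, 5, 9].
Step 2: syndromes of r = [8, 5, 0, 10, 9] (all sums mod 11).
  S_0 = Σ v_i r_i = 4·8 + 3·5 + 1·0 + 5·10 + 9·9 = 178 ≡ 2.
  S_1 = Σ v_i α_i r_i = 4·7·8 + 3·2·5 + 1·3·0 + 5·1·10 + 9·10·9 = 1114 ≡ 3.
  α_i^2 mod 11 = [5, 4, 9, 1, 1].
  S_2 = Σ v_i α_i^2 r_i = 4·5·8 + 3·4·5 + 1·9·0 + 5·1·10 + 9·1·9 = 351 ≡ 10.
  S = (2, 3, 10) ≠ 0, so r is not a codeword (an error is present).
Step 3: locate the error. For a single error e at position i, S_ℓ = v_i·e·α_i^ℓ, so α_err = S_1/S_0.
  S_0^{−1} = 2^{−1} = 6 (mod 11), so α_err = 3·6 = 18 ≡ 7 = α_1. Error position i = 1.
  Consistency check: S_2/S_1 = 10·4 = 40 ≡ 7 = α_err ✓ (single-error assumption holds).
Step 4: error magnitude e = S_0/v_1 = S_0·∏_{j≠1}(α_1 − α_j) = 2·3 = 6 ≡ 6 (mod 11).
Step 5: correct position 1: c_1 = r_1 − e = 8 − 6 ≡ 2 (mod 11). Hence c = [2, 5, 0, 10, 9].
  Check: interpolating c through the α_i gives m(x) = 4 + 6·x (degree < 2) with m(α_i) = c_i for every i, so c is indeed a codeword.
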